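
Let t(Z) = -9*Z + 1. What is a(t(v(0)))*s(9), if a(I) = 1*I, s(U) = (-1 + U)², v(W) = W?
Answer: 64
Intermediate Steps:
t(Z) = 1 - 9*Z
a(I) = I
a(t(v(0)))*s(9) = (1 - 9*0)*(-1 + 9)² = (1 + 0)*8² = 1*64 = 64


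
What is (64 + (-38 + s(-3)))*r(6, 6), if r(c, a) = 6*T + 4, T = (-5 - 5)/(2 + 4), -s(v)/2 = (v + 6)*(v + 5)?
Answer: -84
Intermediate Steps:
s(v) = -2*(5 + v)*(6 + v) (s(v) = -2*(v + 6)*(v + 5) = -2*(6 + v)*(5 + v) = -2*(5 + v)*(6 + v))
T = -5/3 (T = -10/6 = -10*⅙ = -5/3 ≈ -1.6667)
r(c, a) = -6 (r(c, a) = 6*(-5/3) + 4 = -10 + 4 = -6)
(64 + (-38 + s(-3)))*r(6, 6) = (64 + (-38 + (-60 - 22*(-3) - 2*(-3)²)))*(-6) = (64 + (-38 + (-60 + 66 - 2*9)))*(-6) = (64 + (-38 + (-60 + 66 - 18)))*(-6) = (64 + (-38 - 12))*(-6) = (64 - 50)*(-6) = 14*(-6) = -84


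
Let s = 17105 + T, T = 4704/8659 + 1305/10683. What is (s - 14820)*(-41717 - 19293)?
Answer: -204754803443440/1468319 ≈ -1.3945e+8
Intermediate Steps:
T = 977029/1468319 (T = 4704*(1/8659) + 1305*(1/10683) = 672/1237 + 145/1187 = 977029/1468319 ≈ 0.66541)
s = 25116573524/1468319 (s = 17105 + 977029/1468319 = 25116573524/1468319 ≈ 17106.)
(s - 14820)*(-41717 - 19293) = (25116573524/1468319 - 14820)*(-41717 - 19293) = (3356085944/1468319)*(-61010) = -204754803443440/1468319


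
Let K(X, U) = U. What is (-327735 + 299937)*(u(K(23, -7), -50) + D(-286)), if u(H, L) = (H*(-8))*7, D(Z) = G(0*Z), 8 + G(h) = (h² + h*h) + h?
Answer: -10674432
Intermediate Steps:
G(h) = -8 + h + 2*h² (G(h) = -8 + ((h² + h*h) + h) = -8 + ((h² + h²) + h) = -8 + (2*h² + h) = -8 + (h + 2*h²) = -8 + h + 2*h²)
D(Z) = -8 (D(Z) = -8 + 0*Z + 2*(0*Z)² = -8 + 0 + 2*0² = -8 + 0 + 2*0 = -8 + 0 + 0 = -8)
u(H, L) = -56*H (u(H, L) = -8*H*7 = -56*H)
(-327735 + 299937)*(u(K(23, -7), -50) + D(-286)) = (-327735 + 299937)*(-56*(-7) - 8) = -27798*(392 - 8) = -27798*384 = -10674432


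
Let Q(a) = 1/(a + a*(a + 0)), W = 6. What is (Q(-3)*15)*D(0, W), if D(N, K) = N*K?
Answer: 0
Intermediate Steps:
Q(a) = 1/(a + a²) (Q(a) = 1/(a + a*a) = 1/(a + a²))
D(N, K) = K*N
(Q(-3)*15)*D(0, W) = ((1/((-3)*(1 - 3)))*15)*(6*0) = (-⅓/(-2)*15)*0 = (-⅓*(-½)*15)*0 = ((⅙)*15)*0 = (5/2)*0 = 0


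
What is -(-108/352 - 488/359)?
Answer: 52637/31592 ≈ 1.6661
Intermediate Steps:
-(-108/352 - 488/359) = -(-108*1/352 - 488*1/359) = -(-27/88 - 488/359) = -1*(-52637/31592) = 52637/31592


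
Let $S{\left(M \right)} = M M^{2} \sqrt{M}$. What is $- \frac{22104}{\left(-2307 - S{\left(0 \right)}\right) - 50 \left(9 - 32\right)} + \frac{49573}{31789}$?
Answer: $\frac{760020017}{36779873} \approx 20.664$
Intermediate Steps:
$S{\left(M \right)} = M^{\frac{7}{2}}$ ($S{\left(M \right)} = M^{3} \sqrt{M} = M^{\frac{7}{2}}$)
$- \frac{22104}{\left(-2307 - S{\left(0 \right)}\right) - 50 \left(9 - 32\right)} + \frac{49573}{31789} = - \frac{22104}{\left(-2307 - 0^{\frac{7}{2}}\right) - 50 \left(9 - 32\right)} + \frac{49573}{31789} = - \frac{22104}{\left(-2307 - 0\right) - 50 \left(-23\right)} + 49573 \cdot \frac{1}{31789} = - \frac{22104}{\left(-2307 + 0\right) - -1150} + \frac{49573}{31789} = - \frac{22104}{-2307 + 1150} + \frac{49573}{31789} = - \frac{22104}{-1157} + \frac{49573}{31789} = \left(-22104\right) \left(- \frac{1}{1157}\right) + \frac{49573}{31789} = \frac{22104}{1157} + \frac{49573}{31789} = \frac{760020017}{36779873}$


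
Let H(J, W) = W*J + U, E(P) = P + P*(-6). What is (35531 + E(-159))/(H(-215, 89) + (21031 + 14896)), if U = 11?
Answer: 36326/16803 ≈ 2.1619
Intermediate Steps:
E(P) = -5*P (E(P) = P - 6*P = -5*P)
H(J, W) = 11 + J*W (H(J, W) = W*J + 11 = J*W + 11 = 11 + J*W)
(35531 + E(-159))/(H(-215, 89) + (21031 + 14896)) = (35531 - 5*(-159))/((11 - 215*89) + (21031 + 14896)) = (35531 + 795)/((11 - 19135) + 35927) = 36326/(-19124 + 35927) = 36326/16803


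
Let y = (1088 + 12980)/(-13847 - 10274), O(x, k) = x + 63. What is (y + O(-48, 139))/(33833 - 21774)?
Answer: 347747/290875139 ≈ 0.0011955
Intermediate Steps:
O(x, k) = 63 + x
y = -14068/24121 (y = 14068/(-24121) = 14068*(-1/24121) = -14068/24121 ≈ -0.58323)
(y + O(-48, 139))/(33833 - 21774) = (-14068/24121 + (63 - 48))/(33833 - 21774) = (-14068/24121 + 15)/12059 = (347747/24121)*(1/12059) = 347747/290875139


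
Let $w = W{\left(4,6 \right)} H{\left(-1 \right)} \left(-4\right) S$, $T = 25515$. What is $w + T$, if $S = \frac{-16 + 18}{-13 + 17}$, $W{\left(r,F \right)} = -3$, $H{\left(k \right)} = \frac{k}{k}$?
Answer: $25521$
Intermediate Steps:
$H{\left(k \right)} = 1$
$S = \frac{1}{2}$ ($S = \frac{2}{4} = 2 \cdot \frac{1}{4} = \frac{1}{2} \approx 0.5$)
$w = 6$ ($w = \left(-3\right) 1 \left(-4\right) \frac{1}{2} = \left(-3\right) \left(-4\right) \frac{1}{2} = 12 \cdot \frac{1}{2} = 6$)
$w + T = 6 + 25515 = 25521$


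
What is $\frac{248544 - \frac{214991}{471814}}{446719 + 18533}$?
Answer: $\frac{16752331975}{31358915304} \approx 0.53421$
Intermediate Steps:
$\frac{248544 - \frac{214991}{471814}}{446719 + 18533} = \frac{248544 - \frac{30713}{67402}}{465252} = \left(248544 - \frac{30713}{67402}\right) \frac{1}{465252} = \frac{16752331975}{67402} \cdot \frac{1}{465252} = \frac{16752331975}{31358915304}$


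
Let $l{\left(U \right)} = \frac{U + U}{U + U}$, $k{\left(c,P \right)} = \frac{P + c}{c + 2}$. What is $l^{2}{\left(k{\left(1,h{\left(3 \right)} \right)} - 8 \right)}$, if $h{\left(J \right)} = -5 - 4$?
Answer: $1$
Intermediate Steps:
$h{\left(J \right)} = -9$
$k{\left(c,P \right)} = \frac{P + c}{2 + c}$
$l{\left(U \right)} = 1$ ($l{\left(U \right)} = \frac{2 U}{2 U} = 2 U \frac{1}{2 U} = 1$)
$l^{2}{\left(k{\left(1,h{\left(3 \right)} \right)} - 8 \right)} = 1^{2} = 1$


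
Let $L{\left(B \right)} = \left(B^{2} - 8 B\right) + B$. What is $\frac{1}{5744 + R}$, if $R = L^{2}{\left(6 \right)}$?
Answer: $\frac{1}{5780} \approx 0.00017301$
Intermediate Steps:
$L{\left(B \right)} = B^{2} - 7 B$
$R = 36$ ($R = \left(6 \left(-7 + 6\right)\right)^{2} = \left(6 \left(-1\right)\right)^{2} = \left(-6\right)^{2} = 36$)
$\frac{1}{5744 + R} = \frac{1}{5744 + 36} = \frac{1}{5780}$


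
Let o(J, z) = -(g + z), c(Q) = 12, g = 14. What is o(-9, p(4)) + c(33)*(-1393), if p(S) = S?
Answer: -16734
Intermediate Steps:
o(J, z) = -14 - z (o(J, z) = -(14 + z) = -14 - z)
o(-9, p(4)) + c(33)*(-1393) = (-14 - 1*4) + 12*(-1393) = (-14 - 4) - 16716 = -18 - 16716 = -16734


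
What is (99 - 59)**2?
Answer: 1600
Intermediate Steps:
(99 - 59)**2 = 40**2 = 1600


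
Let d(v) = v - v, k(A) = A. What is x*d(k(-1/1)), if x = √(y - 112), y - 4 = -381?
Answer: 0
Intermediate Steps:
y = -377 (y = 4 - 381 = -377)
d(v) = 0
x = I*√489 (x = √(-377 - 112) = √(-489) = I*√489 ≈ 22.113*I)
x*d(k(-1/1)) = (I*√489)*0 = 0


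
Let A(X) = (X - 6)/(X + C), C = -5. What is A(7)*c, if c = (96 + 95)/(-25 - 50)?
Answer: -191/150 ≈ -1.2733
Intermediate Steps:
c = -191/75 (c = 191/(-75) = 191*(-1/75) = -191/75 ≈ -2.5467)
A(X) = (-6 + X)/(-5 + X) (A(X) = (X - 6)/(X - 5) = (-6 + X)/(-5 + X))
A(7)*c = ((-6 + 7)/(-5 + 7))*(-191/75) = (1/2)*(-191/75) = ((½)*1)*(-191/75) = (½)*(-191/75) = -191/150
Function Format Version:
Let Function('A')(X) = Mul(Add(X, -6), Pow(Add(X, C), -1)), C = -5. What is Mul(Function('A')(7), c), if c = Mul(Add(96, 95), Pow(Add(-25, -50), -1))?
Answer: Rational(-191, 150) ≈ -1.2733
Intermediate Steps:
c = Rational(-191, 75) (c = Mul(191, Pow(-75, -1)) = Mul(191, Rational(-1, 75)) = Rational(-191, 75) ≈ -2.5467)
Function('A')(X) = Mul(Pow(Add(-5, X), -1), Add(-6, X)) (Function('A')(X) = Mul(Add(X, -6), Pow(Add(X, -5), -1)) = Mul(Add(-6, X), Pow(Add(-5, X), -1)) = Mul(Pow(Add(-5, X), -1), Add(-6, X)))
Mul(Function('A')(7), c) = Mul(Mul(Pow(Add(-5, 7), -1), Add(-6, 7)), Rational(-191, 75)) = Mul(Mul(Pow(2, -1), 1), Rational(-191, 75)) = Mul(Mul(Rational(1, 2), 1), Rational(-191, 75)) = Mul(Rational(1, 2), Rational(-191, 75)) = Rational(-191, 150)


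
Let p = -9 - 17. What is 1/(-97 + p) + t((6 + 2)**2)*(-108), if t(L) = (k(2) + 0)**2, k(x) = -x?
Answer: -53137/123 ≈ -432.01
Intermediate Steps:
p = -26
t(L) = 4 (t(L) = (-1*2 + 0)**2 = (-2 + 0)**2 = (-2)**2 = 4)
1/(-97 + p) + t((6 + 2)**2)*(-108) = 1/(-97 - 26) + 4*(-108) = 1/(-123) - 432 = -1/123 - 432 = -53137/123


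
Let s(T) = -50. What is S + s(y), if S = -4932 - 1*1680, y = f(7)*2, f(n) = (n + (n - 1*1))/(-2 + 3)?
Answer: -6662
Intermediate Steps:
f(n) = -1 + 2*n (f(n) = (n + (n - 1))/1 = (n + (-1 + n))*1 = (-1 + 2*n)*1 = -1 + 2*n)
y = 26 (y = (-1 + 2*7)*2 = (-1 + 14)*2 = 13*2 = 26)
S = -6612 (S = -4932 - 1680 = -6612)
S + s(y) = -6612 - 50 = -6662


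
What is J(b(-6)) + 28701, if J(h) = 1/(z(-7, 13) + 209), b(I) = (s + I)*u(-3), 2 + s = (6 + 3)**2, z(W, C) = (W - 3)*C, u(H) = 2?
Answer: 2267380/79 ≈ 28701.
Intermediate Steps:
z(W, C) = C*(-3 + W) (z(W, C) = (-3 + W)*C = C*(-3 + W))
s = 79 (s = -2 + (6 + 3)**2 = -2 + 9**2 = -2 + 81 = 79)
b(I) = 158 + 2*I (b(I) = (79 + I)*2 = 158 + 2*I)
J(h) = 1/79 (J(h) = 1/(13*(-3 - 7) + 209) = 1/(13*(-10) + 209) = 1/(-130 + 209) = 1/79)
J(b(-6)) + 28701 = 1/79 + 28701 = 2267380/79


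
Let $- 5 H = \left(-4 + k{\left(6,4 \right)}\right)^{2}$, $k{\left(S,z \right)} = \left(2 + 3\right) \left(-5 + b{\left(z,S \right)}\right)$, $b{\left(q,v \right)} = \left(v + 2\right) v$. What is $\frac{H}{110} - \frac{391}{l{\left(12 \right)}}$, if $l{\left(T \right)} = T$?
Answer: $- \frac{374651}{3300} \approx -113.53$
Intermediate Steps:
$b{\left(q,v \right)} = v \left(2 + v\right)$ ($b{\left(q,v \right)} = \left(2 + v\right) v = v \left(2 + v\right)$)
$k{\left(S,z \right)} = -25 + 5 S \left(2 + S\right)$ ($k{\left(S,z \right)} = \left(2 + 3\right) \left(-5 + S \left(2 + S\right)\right) = 5 \left(-5 + S \left(2 + S\right)\right) = -25 + 5 S \left(2 + S\right)$)
$H = - \frac{44521}{5}$ ($H = - \frac{\left(-4 - \left(25 - 30 \left(2 + 6\right)\right)\right)^{2}}{5} = - \frac{\left(-4 - \left(25 - 240\right)\right)^{2}}{5} = - \frac{\left(-4 + \left(-25 + 240\right)\right)^{2}}{5} = - \frac{\left(-4 + 215\right)^{2}}{5} = - \frac{211^{2}}{5} = \left(- \frac{1}{5}\right) 44521 = - \frac{44521}{5} \approx -8904.2$)
$\frac{H}{110} - \frac{391}{l{\left(12 \right)}} = - \frac{44521}{5 \cdot 110} - \frac{391}{12} = \left(- \frac{44521}{5}\right) \frac{1}{110} - \frac{391}{12} = - \frac{44521}{550} - \frac{391}{12} = - \frac{374651}{3300}$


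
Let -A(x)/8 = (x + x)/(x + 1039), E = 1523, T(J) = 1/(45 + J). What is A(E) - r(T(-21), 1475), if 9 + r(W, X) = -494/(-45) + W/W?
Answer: -239978/19215 ≈ -12.489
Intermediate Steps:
r(W, X) = 134/45 (r(W, X) = -9 + (-494/(-45) + W/W) = -9 + (-494*(-1/45) + 1) = -9 + (494/45 + 1) = -9 + 539/45 = 134/45)
A(x) = -16*x/(1039 + x) (A(x) = -8*(x + x)/(x + 1039) = -8*2*x/(1039 + x) = -16*x/(1039 + x))
A(E) - r(T(-21), 1475) = -16*1523/(1039 + 1523) - 1*134/45 = -16*1523/2562 - 134/45 = -16*1523*1/2562 - 134/45 = -12184/1281 - 134/45 = -239978/19215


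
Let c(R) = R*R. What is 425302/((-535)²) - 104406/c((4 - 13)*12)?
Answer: -4153814137/556421400 ≈ -7.4652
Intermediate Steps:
c(R) = R²
425302/((-535)²) - 104406/c((4 - 13)*12) = 425302/((-535)²) - 104406*1/(144*(4 - 13)²) = 425302/286225 - 104406/((-9*12)²) = 425302*(1/286225) - 104406/((-108)²) = 425302/286225 - 104406/11664 = 425302/286225 - 104406*1/11664 = 425302/286225 - 17401/1944 = -4153814137/556421400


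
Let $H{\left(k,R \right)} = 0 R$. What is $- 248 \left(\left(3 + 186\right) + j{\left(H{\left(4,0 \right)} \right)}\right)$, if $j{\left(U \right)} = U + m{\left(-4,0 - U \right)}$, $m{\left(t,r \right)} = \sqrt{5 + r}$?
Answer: $-46872 - 248 \sqrt{5} \approx -47427.0$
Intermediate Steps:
$H{\left(k,R \right)} = 0$
$j{\left(U \right)} = U + \sqrt{5 - U}$ ($j{\left(U \right)} = U + \sqrt{5 + \left(0 - U\right)} = U + \sqrt{5 - U}$)
$- 248 \left(\left(3 + 186\right) + j{\left(H{\left(4,0 \right)} \right)}\right) = - 248 \left(\left(3 + 186\right) + \left(0 + \sqrt{5 - 0}\right)\right) = - 248 \left(189 + \left(0 + \sqrt{5 + 0}\right)\right) = - 248 \left(189 + \left(0 + \sqrt{5}\right)\right) = - 248 \left(189 + \sqrt{5}\right) = -46872 - 248 \sqrt{5}$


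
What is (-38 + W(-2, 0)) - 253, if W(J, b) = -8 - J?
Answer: -297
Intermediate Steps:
(-38 + W(-2, 0)) - 253 = (-38 + (-8 - 1*(-2))) - 253 = (-38 + (-8 + 2)) - 253 = (-38 - 6) - 253 = -44 - 253 = -297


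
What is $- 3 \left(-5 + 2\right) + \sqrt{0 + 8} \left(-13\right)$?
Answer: $9 - 26 \sqrt{2} \approx -27.77$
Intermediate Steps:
$- 3 \left(-5 + 2\right) + \sqrt{0 + 8} \left(-13\right) = \left(-3\right) \left(-3\right) + \sqrt{8} \left(-13\right) = 9 + 2 \sqrt{2} \left(-13\right) = 9 - 26 \sqrt{2}$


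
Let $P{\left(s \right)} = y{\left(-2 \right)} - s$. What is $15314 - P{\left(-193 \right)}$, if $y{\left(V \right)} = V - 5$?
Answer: $15128$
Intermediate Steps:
$y{\left(V \right)} = -5 + V$ ($y{\left(V \right)} = V - 5 = -5 + V$)
$P{\left(s \right)} = -7 - s$ ($P{\left(s \right)} = \left(-5 - 2\right) - s = -7 - s$)
$15314 - P{\left(-193 \right)} = 15314 - \left(-7 - -193\right) = 15314 - \left(-7 + 193\right) = 15314 - 186 = 15128$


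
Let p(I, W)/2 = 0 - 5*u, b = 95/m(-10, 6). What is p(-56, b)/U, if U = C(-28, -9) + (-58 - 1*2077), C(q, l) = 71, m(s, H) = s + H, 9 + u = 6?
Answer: -5/344 ≈ -0.014535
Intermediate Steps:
u = -3 (u = -9 + 6 = -3)
m(s, H) = H + s
b = -95/4 (b = 95/(6 - 10) = 95/(-4) = 95*(-1/4) = -95/4 ≈ -23.750)
p(I, W) = 30 (p(I, W) = 2*(0 - 5*(-3)) = 2*(0 + 15) = 2*15 = 30)
U = -2064 (U = 71 + (-58 - 1*2077) = 71 + (-58 - 2077) = 71 - 2135 = -2064)
p(-56, b)/U = 30/(-2064) = 30*(-1/2064) = -5/344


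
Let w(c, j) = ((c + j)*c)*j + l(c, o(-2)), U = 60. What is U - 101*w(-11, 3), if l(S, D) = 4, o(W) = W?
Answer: -27008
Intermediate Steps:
w(c, j) = 4 + c*j*(c + j) (w(c, j) = ((c + j)*c)*j + 4 = (c*(c + j))*j + 4 = c*j*(c + j) + 4 = 4 + c*j*(c + j))
U - 101*w(-11, 3) = 60 - 101*(4 - 11*3**2 + 3*(-11)**2) = 60 - 101*(4 - 11*9 + 3*121) = 60 - 101*(4 - 99 + 363) = 60 - 101*268 = 60 - 27068 = -27008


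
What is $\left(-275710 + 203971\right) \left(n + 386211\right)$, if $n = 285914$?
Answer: $-48217575375$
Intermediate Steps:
$\left(-275710 + 203971\right) \left(n + 386211\right) = \left(-275710 + 203971\right) \left(285914 + 386211\right) = \left(-71739\right) 672125 = -48217575375$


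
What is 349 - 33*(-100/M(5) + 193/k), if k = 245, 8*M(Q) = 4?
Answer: 1696136/245 ≈ 6923.0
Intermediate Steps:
M(Q) = 1/2 (M(Q) = (1/8)*4 = 1/2)
349 - 33*(-100/M(5) + 193/k) = 349 - 33*(-100/1/2 + 193/245) = 349 - 33*(-100*2 + 193*(1/245)) = 349 - 33*(-200 + 193/245) = 349 - 33*(-48807/245) = 349 + 1610631/245 = 1696136/245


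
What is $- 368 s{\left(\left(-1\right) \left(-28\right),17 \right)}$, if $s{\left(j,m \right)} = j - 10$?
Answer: $-6624$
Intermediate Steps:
$s{\left(j,m \right)} = -10 + j$
$- 368 s{\left(\left(-1\right) \left(-28\right),17 \right)} = - 368 \left(-10 - -28\right) = - 368 \left(-10 + 28\right) = \left(-368\right) 18 = -6624$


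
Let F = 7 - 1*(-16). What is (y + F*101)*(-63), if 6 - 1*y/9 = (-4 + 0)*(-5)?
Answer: -138411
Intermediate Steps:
F = 23 (F = 7 + 16 = 23)
y = -126 (y = 54 - 9*(-4 + 0)*(-5) = 54 - (-36)*(-5) = 54 - 9*20 = 54 - 180 = -126)
(y + F*101)*(-63) = (-126 + 23*101)*(-63) = (-126 + 2323)*(-63) = 2197*(-63) = -138411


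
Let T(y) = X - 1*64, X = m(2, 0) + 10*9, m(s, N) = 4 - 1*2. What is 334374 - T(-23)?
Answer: 334346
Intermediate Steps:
m(s, N) = 2 (m(s, N) = 4 - 2 = 2)
X = 92 (X = 2 + 10*9 = 2 + 90 = 92)
T(y) = 28 (T(y) = 92 - 1*64 = 92 - 64 = 28)
334374 - T(-23) = 334374 - 1*28 = 334374 - 28 = 334346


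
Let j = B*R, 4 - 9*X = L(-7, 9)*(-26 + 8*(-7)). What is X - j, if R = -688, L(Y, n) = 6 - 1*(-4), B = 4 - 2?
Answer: 13208/9 ≈ 1467.6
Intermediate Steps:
B = 2
L(Y, n) = 10 (L(Y, n) = 6 + 4 = 10)
X = 824/9 (X = 4/9 - 10*(-26 + 8*(-7))/9 = 4/9 - 10*(-26 - 56)/9 = 4/9 - 10*(-82)/9 = 4/9 - ⅑*(-820) = 4/9 + 820/9 = 824/9 ≈ 91.556)
j = -1376 (j = 2*(-688) = -1376)
X - j = 824/9 - 1*(-1376) = 824/9 + 1376 = 13208/9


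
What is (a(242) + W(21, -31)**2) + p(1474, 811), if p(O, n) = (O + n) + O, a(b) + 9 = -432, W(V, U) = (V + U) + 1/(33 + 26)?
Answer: 11896879/3481 ≈ 3417.7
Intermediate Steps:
W(V, U) = 1/59 + U + V (W(V, U) = (U + V) + 1/59 = 1/59 + U + V)
a(b) = -441 (a(b) = -9 - 432 = -441)
p(O, n) = n + 2*O
(a(242) + W(21, -31)**2) + p(1474, 811) = (-441 + (1/59 - 31 + 21)**2) + (811 + 2*1474) = (-441 + (-589/59)**2) + (811 + 2948) = (-441 + 346921/3481) + 3759 = -1188200/3481 + 3759 = 11896879/3481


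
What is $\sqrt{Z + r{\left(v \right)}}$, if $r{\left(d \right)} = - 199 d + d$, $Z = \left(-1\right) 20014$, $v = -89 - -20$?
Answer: $4 i \sqrt{397} \approx 79.699 i$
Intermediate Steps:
$v = -69$ ($v = -89 + 20 = -69$)
$Z = -20014$
$r{\left(d \right)} = - 198 d$
$\sqrt{Z + r{\left(v \right)}} = \sqrt{-20014 - -13662} = \sqrt{-20014 + 13662} = \sqrt{-6352} = 4 i \sqrt{397}$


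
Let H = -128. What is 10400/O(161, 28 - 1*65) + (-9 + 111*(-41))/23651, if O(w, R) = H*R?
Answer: 7011695/3500348 ≈ 2.0031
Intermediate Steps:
O(w, R) = -128*R
10400/O(161, 28 - 1*65) + (-9 + 111*(-41))/23651 = 10400/((-128*(28 - 1*65))) + (-9 + 111*(-41))/23651 = 10400/((-128*(28 - 65))) + (-9 - 4551)*(1/23651) = 10400/((-128*(-37))) - 4560*1/23651 = 10400/4736 - 4560/23651 = 10400*(1/4736) - 4560/23651 = 325/148 - 4560/23651 = 7011695/3500348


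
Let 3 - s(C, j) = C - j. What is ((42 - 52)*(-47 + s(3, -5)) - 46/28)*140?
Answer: 72570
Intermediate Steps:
s(C, j) = 3 + j - C (s(C, j) = 3 - (C - j) = 3 + (j - C) = 3 + j - C)
((42 - 52)*(-47 + s(3, -5)) - 46/28)*140 = ((42 - 52)*(-47 + (3 - 5 - 1*3)) - 46/28)*140 = (-10*(-47 + (3 - 5 - 3)) - 46*1/28)*140 = (-10*(-47 - 5) - 23/14)*140 = (-10*(-52) - 23/14)*140 = (520 - 23/14)*140 = (7257/14)*140 = 72570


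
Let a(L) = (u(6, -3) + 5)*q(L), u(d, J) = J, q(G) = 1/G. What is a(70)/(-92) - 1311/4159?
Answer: -4225579/13391980 ≈ -0.31553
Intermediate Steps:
a(L) = 2/L (a(L) = (-3 + 5)/L = 2/L)
a(70)/(-92) - 1311/4159 = (2/70)/(-92) - 1311/4159 = (2*(1/70))*(-1/92) - 1311*1/4159 = (1/35)*(-1/92) - 1311/4159 = -1/3220 - 1311/4159 = -4225579/13391980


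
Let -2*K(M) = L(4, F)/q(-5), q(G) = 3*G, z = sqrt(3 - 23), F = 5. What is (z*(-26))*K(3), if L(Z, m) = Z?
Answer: -104*I*sqrt(5)/15 ≈ -15.503*I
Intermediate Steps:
z = 2*I*sqrt(5) (z = sqrt(-20) = 2*I*sqrt(5) ≈ 4.4721*I)
K(M) = 2/15 (K(M) = -2/(3*(-5)) = -2/(-15) = -2*(-1)/15 = -1/2*(-4/15) = 2/15)
(z*(-26))*K(3) = ((2*I*sqrt(5))*(-26))*(2/15) = -52*I*sqrt(5)*(2/15) = -104*I*sqrt(5)/15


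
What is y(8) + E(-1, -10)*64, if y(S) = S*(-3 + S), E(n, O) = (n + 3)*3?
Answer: 424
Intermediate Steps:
E(n, O) = 9 + 3*n (E(n, O) = (3 + n)*3 = 9 + 3*n)
y(8) + E(-1, -10)*64 = 8*(-3 + 8) + (9 + 3*(-1))*64 = 8*5 + (9 - 3)*64 = 40 + 6*64 = 40 + 384 = 424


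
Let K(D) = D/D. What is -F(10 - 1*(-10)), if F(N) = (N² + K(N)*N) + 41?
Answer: -461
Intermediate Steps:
K(D) = 1
F(N) = 41 + N + N² (F(N) = (N² + 1*N) + 41 = (N² + N) + 41 = (N + N²) + 41 = 41 + N + N²)
-F(10 - 1*(-10)) = -(41 + (10 - 1*(-10)) + (10 - 1*(-10))²) = -(41 + (10 + 10) + (10 + 10)²) = -(41 + 20 + 20²) = -(41 + 20 + 400) = -1*461 = -461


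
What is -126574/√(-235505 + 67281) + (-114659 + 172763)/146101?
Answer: 58104/146101 + 9041*I*√10514/3004 ≈ 0.3977 + 308.6*I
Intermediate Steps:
-126574/√(-235505 + 67281) + (-114659 + 172763)/146101 = -126574*(-I*√10514/42056) + 58104*(1/146101) = -126574*(-I*√10514/42056) + 58104/146101 = -(-9041)*I*√10514/3004 + 58104/146101 = 9041*I*√10514/3004 + 58104/146101 = 58104/146101 + 9041*I*√10514/3004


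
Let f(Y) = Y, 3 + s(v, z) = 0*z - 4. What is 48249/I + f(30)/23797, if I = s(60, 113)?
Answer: -1148181243/166579 ≈ -6892.7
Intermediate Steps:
s(v, z) = -7 (s(v, z) = -3 + (0*z - 4) = -3 + (0 - 4) = -3 - 4 = -7)
I = -7
48249/I + f(30)/23797 = 48249/(-7) + 30/23797 = 48249*(-1/7) + 30*(1/23797) = -48249/7 + 30/23797 = -1148181243/166579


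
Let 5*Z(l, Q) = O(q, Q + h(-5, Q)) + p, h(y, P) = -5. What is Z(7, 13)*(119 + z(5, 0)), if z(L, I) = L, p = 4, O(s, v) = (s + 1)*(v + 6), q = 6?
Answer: 12648/5 ≈ 2529.6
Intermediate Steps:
O(s, v) = (1 + s)*(6 + v)
Z(l, Q) = 11/5 + 7*Q/5 (Z(l, Q) = ((6 + (Q - 5) + 6*6 + 6*(Q - 5)) + 4)/5 = ((6 + (-5 + Q) + 36 + 6*(-5 + Q)) + 4)/5 = ((6 + (-5 + Q) + 36 + (-30 + 6*Q)) + 4)/5 = ((7 + 7*Q) + 4)/5 = (11 + 7*Q)/5 = 11/5 + 7*Q/5)
Z(7, 13)*(119 + z(5, 0)) = (11/5 + (7/5)*13)*(119 + 5) = (11/5 + 91/5)*124 = (102/5)*124 = 12648/5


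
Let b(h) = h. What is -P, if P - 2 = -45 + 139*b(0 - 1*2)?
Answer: 321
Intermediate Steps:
P = -321 (P = 2 + (-45 + 139*(0 - 1*2)) = 2 + (-45 + 139*(0 - 2)) = 2 + (-45 + 139*(-2)) = 2 + (-45 - 278) = 2 - 323 = -321)
-P = -1*(-321) = 321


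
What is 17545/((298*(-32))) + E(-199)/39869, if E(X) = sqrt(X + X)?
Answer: -17545/9536 + I*sqrt(398)/39869 ≈ -1.8399 + 0.00050039*I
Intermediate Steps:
E(X) = sqrt(2)*sqrt(X) (E(X) = sqrt(2*X) = sqrt(2)*sqrt(X))
17545/((298*(-32))) + E(-199)/39869 = 17545/((298*(-32))) + (sqrt(2)*sqrt(-199))/39869 = 17545/(-9536) + (sqrt(2)*(I*sqrt(199)))*(1/39869) = 17545*(-1/9536) + (I*sqrt(398))*(1/39869) = -17545/9536 + I*sqrt(398)/39869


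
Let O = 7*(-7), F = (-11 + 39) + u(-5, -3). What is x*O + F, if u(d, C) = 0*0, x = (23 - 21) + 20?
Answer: -1050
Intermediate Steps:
x = 22 (x = 2 + 20 = 22)
u(d, C) = 0
F = 28 (F = (-11 + 39) + 0 = 28 + 0 = 28)
O = -49
x*O + F = 22*(-49) + 28 = -1078 + 28 = -1050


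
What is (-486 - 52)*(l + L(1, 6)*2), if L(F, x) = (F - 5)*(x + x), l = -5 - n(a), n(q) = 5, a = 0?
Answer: 57028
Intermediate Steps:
l = -10 (l = -5 - 1*5 = -5 - 5 = -10)
L(F, x) = 2*x*(-5 + F) (L(F, x) = (-5 + F)*(2*x) = 2*x*(-5 + F))
(-486 - 52)*(l + L(1, 6)*2) = (-486 - 52)*(-10 + (2*6*(-5 + 1))*2) = -538*(-10 + (2*6*(-4))*2) = -538*(-10 - 48*2) = -538*(-10 - 96) = -538*(-106) = 57028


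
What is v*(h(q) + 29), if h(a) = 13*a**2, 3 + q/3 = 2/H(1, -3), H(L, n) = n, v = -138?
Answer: -221076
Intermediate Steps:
q = -11 (q = -9 + 3*(2/(-3)) = -9 + 3*(2*(-1/3)) = -9 + 3*(-2/3) = -9 - 2 = -11)
v*(h(q) + 29) = -138*(13*(-11)**2 + 29) = -138*(13*121 + 29) = -138*(1573 + 29) = -138*1602 = -221076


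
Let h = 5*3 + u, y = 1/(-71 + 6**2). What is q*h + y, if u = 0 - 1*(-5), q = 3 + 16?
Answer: 13299/35 ≈ 379.97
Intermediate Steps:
q = 19
y = -1/35 (y = 1/(-71 + 36) = 1/(-35) = -1/35 ≈ -0.028571)
u = 5 (u = 0 + 5 = 5)
h = 20 (h = 5*3 + 5 = 15 + 5 = 20)
q*h + y = 19*20 - 1/35 = 380 - 1/35 = 13299/35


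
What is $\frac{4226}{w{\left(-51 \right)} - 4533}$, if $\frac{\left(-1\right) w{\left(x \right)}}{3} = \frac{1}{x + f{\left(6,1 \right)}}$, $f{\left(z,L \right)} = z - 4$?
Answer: $- \frac{103537}{111057} \approx -0.93229$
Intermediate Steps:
$f{\left(z,L \right)} = -4 + z$ ($f{\left(z,L \right)} = z - 4 = -4 + z$)
$w{\left(x \right)} = - \frac{3}{2 + x}$ ($w{\left(x \right)} = - \frac{3}{x + \left(-4 + 6\right)} = - \frac{3}{x + 2} = - \frac{3}{2 + x}$)
$\frac{4226}{w{\left(-51 \right)} - 4533} = \frac{4226}{- \frac{3}{2 - 51} - 4533} = \frac{4226}{- \frac{3}{-49} - 4533} = \frac{4226}{\left(-3\right) \left(- \frac{1}{49}\right) - 4533} = \frac{4226}{\frac{3}{49} - 4533} = \frac{4226}{- \frac{222114}{49}} = 4226 \left(- \frac{49}{222114}\right) = - \frac{103537}{111057}$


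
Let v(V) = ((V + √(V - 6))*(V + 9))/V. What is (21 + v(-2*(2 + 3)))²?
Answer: 9996/25 + 16*I ≈ 399.84 + 16.0*I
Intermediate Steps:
v(V) = (9 + V)*(V + √(-6 + V))/V (v(V) = ((V + √(-6 + V))*(9 + V))/V = ((9 + V)*(V + √(-6 + V)))/V = (9 + V)*(V + √(-6 + V))/V)
(21 + v(-2*(2 + 3)))² = (21 + (9 - 2*(2 + 3) + √(-6 - 2*(2 + 3)) + 9*√(-6 - 2*(2 + 3))/((-2*(2 + 3)))))² = (21 + (9 - 2*5 + √(-6 - 2*5) + 9*√(-6 - 2*5)/((-2*5))))² = (21 + (9 - 10 + √(-6 - 10) + 9*√(-6 - 10)/(-10)))² = (21 + (9 - 10 + √(-16) + 9*(-⅒)*√(-16)))² = (21 + (9 - 10 + 4*I + 9*(-⅒)*(4*I)))² = (21 + (9 - 10 + 4*I - 18*I/5))² = (21 + (-1 + 2*I/5))² = (20 + 2*I/5)²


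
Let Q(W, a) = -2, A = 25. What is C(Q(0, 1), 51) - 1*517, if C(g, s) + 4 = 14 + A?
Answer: -482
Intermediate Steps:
C(g, s) = 35 (C(g, s) = -4 + (14 + 25) = -4 + 39 = 35)
C(Q(0, 1), 51) - 1*517 = 35 - 1*517 = 35 - 517 = -482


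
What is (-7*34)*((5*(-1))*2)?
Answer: 2380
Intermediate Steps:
(-7*34)*((5*(-1))*2) = -(-1190)*2 = -238*(-10) = 2380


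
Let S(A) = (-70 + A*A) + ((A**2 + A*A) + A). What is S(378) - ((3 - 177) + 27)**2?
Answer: 407351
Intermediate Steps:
S(A) = -70 + A + 3*A**2 (S(A) = (-70 + A**2) + ((A**2 + A**2) + A) = (-70 + A**2) + (2*A**2 + A) = (-70 + A**2) + (A + 2*A**2) = -70 + A + 3*A**2)
S(378) - ((3 - 177) + 27)**2 = (-70 + 378 + 3*378**2) - ((3 - 177) + 27)**2 = (-70 + 378 + 3*142884) - (-174 + 27)**2 = (-70 + 378 + 428652) - 1*(-147)**2 = 428960 - 1*21609 = 428960 - 21609 = 407351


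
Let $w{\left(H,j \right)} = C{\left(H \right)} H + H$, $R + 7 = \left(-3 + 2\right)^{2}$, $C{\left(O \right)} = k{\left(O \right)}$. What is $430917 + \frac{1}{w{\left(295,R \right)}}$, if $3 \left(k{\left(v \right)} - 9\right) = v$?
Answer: $\frac{41314167378}{95875} \approx 4.3092 \cdot 10^{5}$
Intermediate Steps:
$k{\left(v \right)} = 9 + \frac{v}{3}$
$C{\left(O \right)} = 9 + \frac{O}{3}$
$R = -6$ ($R = -7 + \left(-3 + 2\right)^{2} = -7 + \left(-1\right)^{2} = -7 + 1 = -6$)
$w{\left(H,j \right)} = H + H \left(9 + \frac{H}{3}\right)$ ($w{\left(H,j \right)} = \left(9 + \frac{H}{3}\right) H + H = H \left(9 + \frac{H}{3}\right) + H = H + H \left(9 + \frac{H}{3}\right)$)
$430917 + \frac{1}{w{\left(295,R \right)}} = 430917 + \frac{1}{\frac{1}{3} \cdot 295 \left(30 + 295\right)} = 430917 + \frac{1}{\frac{1}{3} \cdot 295 \cdot 325} = 430917 + \frac{1}{\frac{95875}{3}} = 430917 + \frac{3}{95875} = \frac{41314167378}{95875}$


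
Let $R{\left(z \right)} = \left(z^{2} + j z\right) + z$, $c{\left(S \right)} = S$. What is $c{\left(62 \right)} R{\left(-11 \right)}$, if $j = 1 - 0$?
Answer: $6138$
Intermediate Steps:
$j = 1$ ($j = 1 + 0 = 1$)
$R{\left(z \right)} = z^{2} + 2 z$ ($R{\left(z \right)} = \left(z^{2} + 1 z\right) + z = \left(z^{2} + z\right) + z = \left(z + z^{2}\right) + z = z^{2} + 2 z$)
$c{\left(62 \right)} R{\left(-11 \right)} = 62 \left(- 11 \left(2 - 11\right)\right) = 62 \left(\left(-11\right) \left(-9\right)\right) = 62 \cdot 99 = 6138$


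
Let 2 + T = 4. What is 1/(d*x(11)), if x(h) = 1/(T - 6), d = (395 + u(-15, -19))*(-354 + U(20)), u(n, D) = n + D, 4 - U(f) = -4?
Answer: 2/62453 ≈ 3.2024e-5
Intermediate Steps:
T = 2 (T = -2 + 4 = 2)
U(f) = 8 (U(f) = 4 - 1*(-4) = 4 + 4 = 8)
u(n, D) = D + n
d = -124906 (d = (395 + (-19 - 15))*(-354 + 8) = (395 - 34)*(-346) = 361*(-346) = -124906)
x(h) = -¼ (x(h) = 1/(2 - 6) = 1/(-4) = -¼)
1/(d*x(11)) = 1/(-124906*(-¼)) = 1/(62453/2) = 2/62453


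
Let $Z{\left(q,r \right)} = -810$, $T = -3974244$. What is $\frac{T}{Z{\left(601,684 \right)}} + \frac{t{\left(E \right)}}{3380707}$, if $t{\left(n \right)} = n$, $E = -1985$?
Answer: $\frac{2239292150443}{456395445} \approx 4906.5$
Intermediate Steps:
$\frac{T}{Z{\left(601,684 \right)}} + \frac{t{\left(E \right)}}{3380707} = - \frac{3974244}{-810} - \frac{1985}{3380707} = \left(-3974244\right) \left(- \frac{1}{810}\right) - \frac{1985}{3380707} = \frac{662374}{135} - \frac{1985}{3380707} = \frac{2239292150443}{456395445}$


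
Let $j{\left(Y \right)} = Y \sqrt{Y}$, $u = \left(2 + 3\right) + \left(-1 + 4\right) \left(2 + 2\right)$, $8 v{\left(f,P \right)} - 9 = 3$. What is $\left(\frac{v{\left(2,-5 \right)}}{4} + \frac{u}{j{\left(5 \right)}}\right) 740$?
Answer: $\frac{555}{2} + \frac{2516 \sqrt{5}}{5} \approx 1402.7$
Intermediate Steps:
$v{\left(f,P \right)} = \frac{3}{2}$ ($v{\left(f,P \right)} = \frac{9}{8} + \frac{1}{8} \cdot 3 = \frac{9}{8} + \frac{3}{8} = \frac{3}{2}$)
$u = 17$ ($u = 5 + 3 \cdot 4 = 5 + 12 = 17$)
$j{\left(Y \right)} = Y^{\frac{3}{2}}$
$\left(\frac{v{\left(2,-5 \right)}}{4} + \frac{u}{j{\left(5 \right)}}\right) 740 = \left(\frac{3}{2 \cdot 4} + \frac{17}{5^{\frac{3}{2}}}\right) 740 = \left(\frac{3}{2} \cdot \frac{1}{4} + \frac{17}{5 \sqrt{5}}\right) 740 = \left(\frac{3}{8} + 17 \frac{\sqrt{5}}{25}\right) 740 = \left(\frac{3}{8} + \frac{17 \sqrt{5}}{25}\right) 740 = \frac{555}{2} + \frac{2516 \sqrt{5}}{5}$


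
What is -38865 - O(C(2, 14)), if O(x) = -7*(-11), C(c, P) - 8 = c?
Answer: -38942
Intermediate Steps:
C(c, P) = 8 + c
O(x) = 77
-38865 - O(C(2, 14)) = -38865 - 1*77 = -38865 - 77 = -38942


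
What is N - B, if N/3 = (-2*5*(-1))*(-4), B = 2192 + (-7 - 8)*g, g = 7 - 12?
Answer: -2387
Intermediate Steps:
g = -5
B = 2267 (B = 2192 + (-7 - 8)*(-5) = 2192 - 15*(-5) = 2192 + 75 = 2267)
N = -120 (N = 3*((-2*5*(-1))*(-4)) = 3*(-10*(-1)*(-4)) = 3*(10*(-4)) = 3*(-40) = -120)
N - B = -120 - 1*2267 = -120 - 2267 = -2387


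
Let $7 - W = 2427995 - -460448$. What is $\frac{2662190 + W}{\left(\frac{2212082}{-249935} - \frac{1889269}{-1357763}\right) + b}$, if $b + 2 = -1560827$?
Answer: $\frac{1037528982099995}{7157753342420754} \approx 0.14495$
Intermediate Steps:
$b = -1560829$ ($b = -2 - 1560827 = -1560829$)
$W = -2888436$ ($W = 7 - \left(2427995 - -460448\right) = 7 - \left(2427995 + 460448\right) = 7 - 2888443 = -2888436$)
$\frac{2662190 + W}{\left(\frac{2212082}{-249935} - \frac{1889269}{-1357763}\right) + b} = \frac{2662190 - 2888436}{\left(\frac{2212082}{-249935} - \frac{1889269}{-1357763}\right) - 1560829} = - \frac{226246}{\left(2212082 \left(- \frac{1}{249935}\right) - - \frac{1889269}{1357763}\right) - 1560829} = - \frac{226246}{\left(- \frac{59786}{6755} + \frac{1889269}{1357763}\right) - 1560829} = - \frac{226246}{- \frac{68413206623}{9171689065} - 1560829} = - \frac{226246}{- \frac{14315506684841508}{9171689065}} = \left(-226246\right) \left(- \frac{9171689065}{14315506684841508}\right) = \frac{1037528982099995}{7157753342420754}$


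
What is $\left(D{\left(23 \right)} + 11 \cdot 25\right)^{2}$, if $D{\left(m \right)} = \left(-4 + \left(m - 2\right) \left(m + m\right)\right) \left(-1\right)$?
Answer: $471969$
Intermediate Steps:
$D{\left(m \right)} = 4 - 2 m \left(-2 + m\right)$ ($D{\left(m \right)} = \left(-4 + \left(-2 + m\right) 2 m\right) \left(-1\right) = \left(-4 + 2 m \left(-2 + m\right)\right) \left(-1\right) = 4 - 2 m \left(-2 + m\right)$)
$\left(D{\left(23 \right)} + 11 \cdot 25\right)^{2} = \left(\left(4 - 2 \cdot 23^{2} + 4 \cdot 23\right) + 11 \cdot 25\right)^{2} = \left(\left(4 - 1058 + 92\right) + 275\right)^{2} = \left(-962 + 275\right)^{2} = \left(-687\right)^{2} = 471969$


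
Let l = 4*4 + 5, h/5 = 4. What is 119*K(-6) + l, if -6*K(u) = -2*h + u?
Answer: 2800/3 ≈ 933.33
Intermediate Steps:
h = 20 (h = 5*4 = 20)
K(u) = 20/3 - u/6 (K(u) = -(-2*20 + u)/6 = -(-40 + u)/6 = 20/3 - u/6)
l = 21 (l = 16 + 5 = 21)
119*K(-6) + l = 119*(20/3 - ⅙*(-6)) + 21 = 119*(20/3 + 1) + 21 = 119*(23/3) + 21 = 2737/3 + 21 = 2800/3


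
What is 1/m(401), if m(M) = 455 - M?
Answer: 1/54 ≈ 0.018519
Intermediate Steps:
1/m(401) = 1/(455 - 1*401) = 1/(455 - 401) = 1/54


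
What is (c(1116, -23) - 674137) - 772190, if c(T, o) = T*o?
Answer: -1471995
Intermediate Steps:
(c(1116, -23) - 674137) - 772190 = (1116*(-23) - 674137) - 772190 = (-25668 - 674137) - 772190 = -699805 - 772190 = -1471995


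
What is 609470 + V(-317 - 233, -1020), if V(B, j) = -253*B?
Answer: 748620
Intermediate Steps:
609470 + V(-317 - 233, -1020) = 609470 - 253*(-317 - 233) = 609470 - 253*(-550) = 609470 + 139150 = 748620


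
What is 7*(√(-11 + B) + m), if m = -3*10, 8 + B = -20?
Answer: -210 + 7*I*√39 ≈ -210.0 + 43.715*I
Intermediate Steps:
B = -28 (B = -8 - 20 = -28)
m = -30
7*(√(-11 + B) + m) = 7*(√(-11 - 28) - 30) = 7*(√(-39) - 30) = 7*(I*√39 - 30) = 7*(-30 + I*√39) = -210 + 7*I*√39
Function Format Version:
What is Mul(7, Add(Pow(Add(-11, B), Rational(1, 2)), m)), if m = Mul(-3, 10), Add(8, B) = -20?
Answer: Add(-210, Mul(7, I, Pow(39, Rational(1, 2)))) ≈ Add(-210.00, Mul(43.715, I))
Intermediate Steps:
B = -28 (B = Add(-8, -20) = -28)
m = -30
Mul(7, Add(Pow(Add(-11, B), Rational(1, 2)), m)) = Mul(7, Add(Pow(Add(-11, -28), Rational(1, 2)), -30)) = Mul(7, Add(Pow(-39, Rational(1, 2)), -30)) = Mul(7, Add(Mul(I, Pow(39, Rational(1, 2))), -30)) = Mul(7, Add(-30, Mul(I, Pow(39, Rational(1, 2))))) = Add(-210, Mul(7, I, Pow(39, Rational(1, 2))))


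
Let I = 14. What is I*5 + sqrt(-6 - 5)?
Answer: 70 + I*sqrt(11) ≈ 70.0 + 3.3166*I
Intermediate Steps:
I*5 + sqrt(-6 - 5) = 14*5 + sqrt(-6 - 5) = 70 + sqrt(-11) = 70 + I*sqrt(11)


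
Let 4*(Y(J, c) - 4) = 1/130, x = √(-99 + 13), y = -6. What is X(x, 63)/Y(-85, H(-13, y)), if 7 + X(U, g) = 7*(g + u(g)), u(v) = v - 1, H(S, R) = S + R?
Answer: 451360/2081 ≈ 216.90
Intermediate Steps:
x = I*√86 (x = √(-86) = I*√86 ≈ 9.2736*I)
H(S, R) = R + S
u(v) = -1 + v
X(U, g) = -14 + 14*g (X(U, g) = -7 + 7*(g + (-1 + g)) = -7 + 7*(-1 + 2*g) = -7 + (-7 + 14*g) = -14 + 14*g)
Y(J, c) = 2081/520 (Y(J, c) = 4 + (¼)/130 = 4 + (¼)*(1/130) = 4 + 1/520 = 2081/520)
X(x, 63)/Y(-85, H(-13, y)) = (-14 + 14*63)/(2081/520) = (-14 + 882)*(520/2081) = 868*(520/2081) = 451360/2081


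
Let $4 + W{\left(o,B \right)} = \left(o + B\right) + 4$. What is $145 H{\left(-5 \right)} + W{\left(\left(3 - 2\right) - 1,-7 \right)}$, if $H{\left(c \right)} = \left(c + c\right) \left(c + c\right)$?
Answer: $14493$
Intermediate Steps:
$W{\left(o,B \right)} = B + o$ ($W{\left(o,B \right)} = -4 + \left(\left(o + B\right) + 4\right) = -4 + \left(\left(B + o\right) + 4\right) = -4 + \left(4 + B + o\right) = B + o$)
$H{\left(c \right)} = 4 c^{2}$ ($H{\left(c \right)} = 2 c 2 c = 4 c^{2}$)
$145 H{\left(-5 \right)} + W{\left(\left(3 - 2\right) - 1,-7 \right)} = 145 \cdot 4 \left(-5\right)^{2} + \left(-7 + \left(\left(3 - 2\right) - 1\right)\right) = 145 \cdot 4 \cdot 25 + \left(-7 + \left(1 - 1\right)\right) = 145 \cdot 100 + \left(-7 + 0\right) = 14500 - 7 = 14493$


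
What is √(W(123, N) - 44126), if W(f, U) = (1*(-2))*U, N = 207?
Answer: 2*I*√11135 ≈ 211.04*I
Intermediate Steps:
W(f, U) = -2*U
√(W(123, N) - 44126) = √(-2*207 - 44126) = √(-414 - 44126) = √(-44540) = 2*I*√11135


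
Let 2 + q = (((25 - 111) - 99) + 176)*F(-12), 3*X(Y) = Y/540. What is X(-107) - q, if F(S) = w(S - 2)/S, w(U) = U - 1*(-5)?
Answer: 3517/405 ≈ 8.6839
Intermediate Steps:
w(U) = 5 + U (w(U) = U + 5 = 5 + U)
F(S) = (3 + S)/S (F(S) = (5 + (S - 2))/S = (5 + (-2 + S))/S = (3 + S)/S)
X(Y) = Y/1620 (X(Y) = (Y/540)/3 = Y/1620)
q = -35/4 (q = -2 + (((25 - 111) - 99) + 176)*((3 - 12)/(-12)) = -2 + ((-86 - 99) + 176)*(-1/12*(-9)) = -2 + (-185 + 176)*(3/4) = -2 - 9*3/4 = -2 - 27/4 = -35/4 ≈ -8.7500)
X(-107) - q = (1/1620)*(-107) - 1*(-35/4) = -107/1620 + 35/4 = 3517/405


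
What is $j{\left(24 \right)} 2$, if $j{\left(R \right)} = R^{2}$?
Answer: $1152$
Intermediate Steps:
$j{\left(24 \right)} 2 = 24^{2} \cdot 2 = 576 \cdot 2 = 1152$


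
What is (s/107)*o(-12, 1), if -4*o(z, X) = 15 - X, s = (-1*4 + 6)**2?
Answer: -14/107 ≈ -0.13084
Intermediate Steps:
s = 4 (s = (-4 + 6)**2 = 2**2 = 4)
o(z, X) = -15/4 + X/4 (o(z, X) = -(15 - X)/4 = -15/4 + X/4)
(s/107)*o(-12, 1) = (4/107)*(-15/4 + (1/4)*1) = (4*(1/107))*(-15/4 + 1/4) = (4/107)*(-7/2) = -14/107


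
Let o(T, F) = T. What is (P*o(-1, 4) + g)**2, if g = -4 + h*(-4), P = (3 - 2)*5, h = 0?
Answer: 81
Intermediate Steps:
P = 5 (P = 1*5 = 5)
g = -4 (g = -4 + 0*(-4) = -4 + 0 = -4)
(P*o(-1, 4) + g)**2 = (5*(-1) - 4)**2 = (-5 - 4)**2 = (-9)**2 = 81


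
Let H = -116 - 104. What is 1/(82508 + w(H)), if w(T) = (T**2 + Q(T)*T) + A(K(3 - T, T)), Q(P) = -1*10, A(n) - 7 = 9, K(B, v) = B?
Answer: 1/133124 ≈ 7.5118e-6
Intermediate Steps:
H = -220
A(n) = 16 (A(n) = 7 + 9 = 16)
Q(P) = -10
w(T) = 16 + T**2 - 10*T (w(T) = (T**2 - 10*T) + 16 = 16 + T**2 - 10*T)
1/(82508 + w(H)) = 1/(82508 + (16 + (-220)**2 - 10*(-220))) = 1/(82508 + (16 + 48400 + 2200)) = 1/(82508 + 50616) = 1/133124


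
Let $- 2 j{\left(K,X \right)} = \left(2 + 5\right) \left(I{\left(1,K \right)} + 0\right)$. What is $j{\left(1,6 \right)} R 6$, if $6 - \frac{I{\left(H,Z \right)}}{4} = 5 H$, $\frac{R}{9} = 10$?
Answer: $-7560$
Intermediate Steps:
$R = 90$ ($R = 9 \cdot 10 = 90$)
$I{\left(H,Z \right)} = 24 - 20 H$ ($I{\left(H,Z \right)} = 24 - 4 \cdot 5 H = 24 - 20 H$)
$j{\left(K,X \right)} = -14$ ($j{\left(K,X \right)} = - \frac{\left(2 + 5\right) \left(\left(24 - 20\right) + 0\right)}{2} = - \frac{7 \left(\left(24 - 20\right) + 0\right)}{2} = - \frac{7 \left(4 + 0\right)}{2} = - \frac{7 \cdot 4}{2} = \left(- \frac{1}{2}\right) 28 = -14$)
$j{\left(1,6 \right)} R 6 = \left(-14\right) 90 \cdot 6 = \left(-1260\right) 6 = -7560$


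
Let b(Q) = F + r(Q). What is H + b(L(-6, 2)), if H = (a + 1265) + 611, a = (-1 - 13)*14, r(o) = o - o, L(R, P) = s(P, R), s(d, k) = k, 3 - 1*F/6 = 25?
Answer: 1548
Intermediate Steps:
F = -132 (F = 18 - 6*25 = 18 - 150 = -132)
L(R, P) = R
r(o) = 0
a = -196 (a = -14*14 = -196)
b(Q) = -132 (b(Q) = -132 + 0 = -132)
H = 1680 (H = (-196 + 1265) + 611 = 1069 + 611 = 1680)
H + b(L(-6, 2)) = 1680 - 132 = 1548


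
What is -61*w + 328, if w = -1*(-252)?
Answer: -15044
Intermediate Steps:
w = 252
-61*w + 328 = -61*252 + 328 = -15372 + 328 = -15044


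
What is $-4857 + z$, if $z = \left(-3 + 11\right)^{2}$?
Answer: $-4793$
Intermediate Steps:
$z = 64$ ($z = 8^{2} = 64$)
$-4857 + z = -4857 + 64 = -4793$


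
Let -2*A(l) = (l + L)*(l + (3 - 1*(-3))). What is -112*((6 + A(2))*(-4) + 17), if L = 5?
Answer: -11760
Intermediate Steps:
A(l) = -(5 + l)*(6 + l)/2 (A(l) = -(l + 5)*(l + (3 - 1*(-3)))/2 = -(5 + l)*(l + (3 + 3))/2 = -(5 + l)*(l + 6)/2 = -(5 + l)*(6 + l)/2)
-112*((6 + A(2))*(-4) + 17) = -112*((6 + (-15 - 11/2*2 - ½*2²))*(-4) + 17) = -112*((6 + (-15 - 11 - ½*4))*(-4) + 17) = -112*((6 + (-15 - 11 - 2))*(-4) + 17) = -112*((6 - 28)*(-4) + 17) = -112*(-22*(-4) + 17) = -112*(88 + 17) = -112*105 = -11760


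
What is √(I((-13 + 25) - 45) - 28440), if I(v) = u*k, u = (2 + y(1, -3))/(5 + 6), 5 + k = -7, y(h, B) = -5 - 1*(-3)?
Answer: 6*I*√790 ≈ 168.64*I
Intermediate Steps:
y(h, B) = -2 (y(h, B) = -5 + 3 = -2)
k = -12 (k = -5 - 7 = -12)
u = 0 (u = (2 - 2)/(5 + 6) = 0/11 = 0*(1/11) = 0)
I(v) = 0 (I(v) = 0*(-12) = 0)
√(I((-13 + 25) - 45) - 28440) = √(0 - 28440) = √(-28440) = 6*I*√790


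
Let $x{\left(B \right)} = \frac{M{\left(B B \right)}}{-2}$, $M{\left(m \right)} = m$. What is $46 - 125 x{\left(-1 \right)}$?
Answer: $\frac{217}{2} \approx 108.5$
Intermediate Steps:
$x{\left(B \right)} = - \frac{B^{2}}{2}$ ($x{\left(B \right)} = \frac{B B}{-2} = - \frac{B^{2}}{2}$)
$46 - 125 x{\left(-1 \right)} = 46 - 125 \left(- \frac{\left(-1\right)^{2}}{2}\right) = 46 - 125 \left(\left(- \frac{1}{2}\right) 1\right) = 46 - - \frac{125}{2} = 46 + \frac{125}{2} = \frac{217}{2}$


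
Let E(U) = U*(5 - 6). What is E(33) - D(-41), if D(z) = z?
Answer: 8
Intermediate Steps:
E(U) = -U (E(U) = U*(-1) = -U)
E(33) - D(-41) = -1*33 - 1*(-41) = -33 + 41 = 8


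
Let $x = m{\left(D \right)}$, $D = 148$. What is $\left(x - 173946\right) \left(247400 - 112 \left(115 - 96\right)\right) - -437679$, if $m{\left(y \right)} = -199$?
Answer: $-42712454761$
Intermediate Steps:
$x = -199$
$\left(x - 173946\right) \left(247400 - 112 \left(115 - 96\right)\right) - -437679 = \left(-199 - 173946\right) \left(247400 - 112 \left(115 - 96\right)\right) - -437679 = - 174145 \left(247400 - 2128\right) + 437679 = \left(-174145\right) 245272 + 437679 = -42712892440 + 437679 = -42712454761$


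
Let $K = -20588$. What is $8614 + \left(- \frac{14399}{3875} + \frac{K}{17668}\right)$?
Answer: $\frac{147352602242}{17115875} \approx 8609.1$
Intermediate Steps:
$8614 + \left(- \frac{14399}{3875} + \frac{K}{17668}\right) = 8614 - \left(\frac{5147}{4417} + \frac{14399}{3875}\right) = 8614 - \frac{83545008}{17115875} = \frac{147352602242}{17115875}$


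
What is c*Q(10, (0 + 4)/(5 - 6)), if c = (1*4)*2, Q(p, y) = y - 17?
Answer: -168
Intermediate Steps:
Q(p, y) = -17 + y
c = 8 (c = 4*2 = 8)
c*Q(10, (0 + 4)/(5 - 6)) = 8*(-17 + (0 + 4)/(5 - 6)) = 8*(-17 + 4/(-1)) = 8*(-17 + 4*(-1)) = 8*(-17 - 4) = 8*(-21) = -168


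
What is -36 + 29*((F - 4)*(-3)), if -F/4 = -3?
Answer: -732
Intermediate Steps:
F = 12 (F = -4*(-3) = 12)
-36 + 29*((F - 4)*(-3)) = -36 + 29*((12 - 4)*(-3)) = -36 + 29*(8*(-3)) = -36 + 29*(-24) = -36 - 696 = -732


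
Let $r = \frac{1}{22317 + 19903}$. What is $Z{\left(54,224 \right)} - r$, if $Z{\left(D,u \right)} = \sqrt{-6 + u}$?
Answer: $- \frac{1}{42220} + \sqrt{218} \approx 14.765$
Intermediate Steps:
$r = \frac{1}{42220} \approx 2.3685 \cdot 10^{-5}$
$Z{\left(54,224 \right)} - r = \sqrt{-6 + 224} - \frac{1}{42220} = \sqrt{218} - \frac{1}{42220} = - \frac{1}{42220} + \sqrt{218}$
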